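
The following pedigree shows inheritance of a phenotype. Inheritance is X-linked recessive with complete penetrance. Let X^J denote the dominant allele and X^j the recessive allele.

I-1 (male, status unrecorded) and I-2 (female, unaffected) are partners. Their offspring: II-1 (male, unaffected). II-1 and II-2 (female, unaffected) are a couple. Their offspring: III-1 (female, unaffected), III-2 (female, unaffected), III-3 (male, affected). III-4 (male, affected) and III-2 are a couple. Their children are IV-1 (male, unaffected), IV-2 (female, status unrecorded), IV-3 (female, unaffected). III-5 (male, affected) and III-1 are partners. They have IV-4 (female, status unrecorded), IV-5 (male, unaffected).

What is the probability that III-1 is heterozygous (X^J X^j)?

1/3

II-1 is unaffected, so II-1 is X^J Y.
II-2 is unaffected so carries J and passed j to III-3 (X^j Y), so II-2 is X^J X^j.
Their cross gives offspring ratios 1/2 X^J X^J : 1/2 X^J X^j. Conditioning on III-1 being unaffected, P(X^J X^j) = 1/2 / 1 = 1/2 before taking III-1's own offspring into account.
III-5 is affected, so III-5 is X^j Y.
Now use III-1's offspring. Probability of each recorded status — unaffected son IV-5: 1/2 if III-1 is X^J X^j, 1 if X^J X^J. (IV-4: equally likely either way, so uninformative.)
Bayes: P(X^J X^j) = 1/2·1/2 / (1/2·1/2 + 1/2·1) = 1/3.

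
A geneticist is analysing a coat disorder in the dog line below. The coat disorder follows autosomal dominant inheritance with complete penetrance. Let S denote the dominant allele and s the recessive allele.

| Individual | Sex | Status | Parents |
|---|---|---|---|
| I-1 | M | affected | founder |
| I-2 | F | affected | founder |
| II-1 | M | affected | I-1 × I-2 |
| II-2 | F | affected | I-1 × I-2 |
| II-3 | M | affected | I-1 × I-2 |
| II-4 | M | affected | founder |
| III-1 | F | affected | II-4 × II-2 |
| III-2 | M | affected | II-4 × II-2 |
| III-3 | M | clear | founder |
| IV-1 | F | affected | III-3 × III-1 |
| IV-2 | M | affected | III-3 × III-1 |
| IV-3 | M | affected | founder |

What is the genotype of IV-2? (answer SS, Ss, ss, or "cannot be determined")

From phenotype alone, IV-2 is SS or Ss.
IV-2 is affected so carries S and received s from III-3 (ss), so IV-2 is Ss.

Ss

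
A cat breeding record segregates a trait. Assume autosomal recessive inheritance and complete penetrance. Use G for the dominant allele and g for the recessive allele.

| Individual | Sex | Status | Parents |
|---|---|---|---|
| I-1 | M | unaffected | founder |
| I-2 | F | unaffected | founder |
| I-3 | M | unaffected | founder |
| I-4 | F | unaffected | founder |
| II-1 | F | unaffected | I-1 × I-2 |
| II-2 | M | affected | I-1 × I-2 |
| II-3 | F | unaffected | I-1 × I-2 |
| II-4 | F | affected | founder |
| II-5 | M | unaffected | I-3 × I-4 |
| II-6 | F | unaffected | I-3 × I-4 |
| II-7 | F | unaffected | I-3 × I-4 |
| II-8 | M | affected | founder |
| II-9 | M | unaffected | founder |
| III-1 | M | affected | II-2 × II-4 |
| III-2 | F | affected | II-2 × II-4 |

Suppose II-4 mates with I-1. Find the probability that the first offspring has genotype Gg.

1/2

II-4 is affected, so II-4 is gg.
I-1 is unaffected so carries G and passed g to II-2 (gg), so I-1 is Gg.
The cross gives 1/2 Gg : 1/2 gg, so P(offspring has genotype Gg) = 1/2.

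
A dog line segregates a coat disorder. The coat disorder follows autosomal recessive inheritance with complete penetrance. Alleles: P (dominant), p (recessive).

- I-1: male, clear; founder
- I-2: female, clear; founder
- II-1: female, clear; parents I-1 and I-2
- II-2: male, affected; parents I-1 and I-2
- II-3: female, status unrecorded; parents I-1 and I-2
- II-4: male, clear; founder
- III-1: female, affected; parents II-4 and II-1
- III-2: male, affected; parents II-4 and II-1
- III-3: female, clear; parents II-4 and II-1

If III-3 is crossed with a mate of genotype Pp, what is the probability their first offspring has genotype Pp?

1/2

II-4 is clear so carries P and passed p to III-1 (pp), so II-4 is Pp.
II-1 is clear so carries P and passed p to III-1 (pp), so II-1 is Pp.
III-3 is a clear offspring of II-4 (Pp) × II-1 (Pp), whose cross gives 1/4 PP : 1/2 Pp : 1/4 pp; conditioning on being clear, III-3 is PP with probability 1/3, Pp with probability 2/3.
Summing over parental genotype combinations, P(offspring has genotype Pp) = 1/3·1/2 + 2/3·1/2 = 1/2.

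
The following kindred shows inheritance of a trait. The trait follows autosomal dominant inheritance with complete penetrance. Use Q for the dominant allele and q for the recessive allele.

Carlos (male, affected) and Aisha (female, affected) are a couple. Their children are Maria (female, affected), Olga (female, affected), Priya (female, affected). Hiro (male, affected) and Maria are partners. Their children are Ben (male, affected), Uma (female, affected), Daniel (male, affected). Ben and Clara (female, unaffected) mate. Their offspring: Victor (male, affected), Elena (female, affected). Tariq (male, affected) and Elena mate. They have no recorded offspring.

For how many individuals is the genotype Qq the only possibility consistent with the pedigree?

2

Obligate heterozygotes: Victor is affected so carries Q and received q from Clara (qq), so Victor is Qq; Elena is affected so carries Q and received q from Clara (qq), so Elena is Qq.
Every other individual is either homozygous by phenotype or has at least one consistent homozygous assignment, so the count is 2.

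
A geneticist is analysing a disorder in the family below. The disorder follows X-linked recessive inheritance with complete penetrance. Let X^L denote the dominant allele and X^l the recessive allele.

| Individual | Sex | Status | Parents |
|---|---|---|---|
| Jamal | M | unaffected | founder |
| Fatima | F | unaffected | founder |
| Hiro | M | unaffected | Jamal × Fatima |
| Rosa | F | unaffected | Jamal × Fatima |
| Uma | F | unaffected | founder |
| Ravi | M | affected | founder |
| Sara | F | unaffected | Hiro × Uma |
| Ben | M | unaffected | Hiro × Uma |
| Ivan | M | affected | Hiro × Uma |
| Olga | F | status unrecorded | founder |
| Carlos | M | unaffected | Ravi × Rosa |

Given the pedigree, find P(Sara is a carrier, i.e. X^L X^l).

1/2

Hiro is unaffected, so Hiro is X^L Y.
Uma is unaffected so carries L and passed l to Ivan (X^l Y), so Uma is X^L X^l.
Their cross gives offspring ratios 1/2 X^L X^L : 1/2 X^L X^l. Conditioning on Sara being unaffected, P(X^L X^l) = 1/2 / 1 = 1/2.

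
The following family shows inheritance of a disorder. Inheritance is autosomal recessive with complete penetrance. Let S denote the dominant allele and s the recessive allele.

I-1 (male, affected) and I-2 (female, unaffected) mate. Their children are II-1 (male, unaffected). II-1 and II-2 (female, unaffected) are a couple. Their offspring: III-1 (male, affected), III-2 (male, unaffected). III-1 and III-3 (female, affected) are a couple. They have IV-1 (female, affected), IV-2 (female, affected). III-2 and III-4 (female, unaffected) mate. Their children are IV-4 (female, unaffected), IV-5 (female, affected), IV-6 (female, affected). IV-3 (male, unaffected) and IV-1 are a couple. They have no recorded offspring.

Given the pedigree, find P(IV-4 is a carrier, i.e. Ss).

III-2 is unaffected so carries S and passed s to IV-5 (ss), so III-2 is Ss.
III-4 is unaffected so carries S and passed s to IV-5 (ss), so III-4 is Ss.
Their cross gives offspring ratios 1/4 SS : 1/2 Ss : 1/4 ss. Conditioning on IV-4 being unaffected, P(Ss) = 1/2 / 3/4 = 2/3.

2/3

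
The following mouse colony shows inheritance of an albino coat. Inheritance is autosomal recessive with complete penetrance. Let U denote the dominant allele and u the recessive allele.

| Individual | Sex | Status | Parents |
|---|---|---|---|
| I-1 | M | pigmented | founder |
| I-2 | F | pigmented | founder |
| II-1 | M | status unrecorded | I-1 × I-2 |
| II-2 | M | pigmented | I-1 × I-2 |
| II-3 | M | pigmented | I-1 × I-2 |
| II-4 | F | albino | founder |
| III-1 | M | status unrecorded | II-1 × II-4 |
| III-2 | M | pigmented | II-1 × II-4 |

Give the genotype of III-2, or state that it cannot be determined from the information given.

From phenotype alone, III-2 is UU or Uu.
III-2 is pigmented so carries U and received u from II-4 (uu), so III-2 is Uu.

Uu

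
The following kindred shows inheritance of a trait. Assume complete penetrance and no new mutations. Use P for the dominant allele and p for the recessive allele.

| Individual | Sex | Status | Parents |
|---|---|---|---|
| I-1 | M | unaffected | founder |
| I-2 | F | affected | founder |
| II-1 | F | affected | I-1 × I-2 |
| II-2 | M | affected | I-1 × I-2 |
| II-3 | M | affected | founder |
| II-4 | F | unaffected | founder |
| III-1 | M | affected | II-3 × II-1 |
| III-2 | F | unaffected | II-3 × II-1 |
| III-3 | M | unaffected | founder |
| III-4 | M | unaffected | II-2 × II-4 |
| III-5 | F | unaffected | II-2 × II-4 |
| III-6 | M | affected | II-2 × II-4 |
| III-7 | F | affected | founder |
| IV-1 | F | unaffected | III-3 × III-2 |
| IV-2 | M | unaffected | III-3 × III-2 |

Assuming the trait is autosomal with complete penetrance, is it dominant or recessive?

dominant

II-3 and II-1 are both affected yet have an unaffected child III-2. Under a recessive model two affected parents are homozygous and every child would be affected, so the trait cannot be recessive.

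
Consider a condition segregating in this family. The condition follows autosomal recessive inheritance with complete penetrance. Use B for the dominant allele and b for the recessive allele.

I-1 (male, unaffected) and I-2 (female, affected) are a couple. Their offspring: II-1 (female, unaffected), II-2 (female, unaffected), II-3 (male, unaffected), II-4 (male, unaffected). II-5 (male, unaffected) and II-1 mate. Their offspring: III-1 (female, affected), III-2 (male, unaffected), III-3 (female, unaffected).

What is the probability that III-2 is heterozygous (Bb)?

II-5 is unaffected so carries B and passed b to III-1 (bb), so II-5 is Bb.
II-1 is unaffected so carries B and received b from I-2 (bb), so II-1 is Bb.
Their cross gives offspring ratios 1/4 BB : 1/2 Bb : 1/4 bb. Conditioning on III-2 being unaffected, P(Bb) = 1/2 / 3/4 = 2/3.

2/3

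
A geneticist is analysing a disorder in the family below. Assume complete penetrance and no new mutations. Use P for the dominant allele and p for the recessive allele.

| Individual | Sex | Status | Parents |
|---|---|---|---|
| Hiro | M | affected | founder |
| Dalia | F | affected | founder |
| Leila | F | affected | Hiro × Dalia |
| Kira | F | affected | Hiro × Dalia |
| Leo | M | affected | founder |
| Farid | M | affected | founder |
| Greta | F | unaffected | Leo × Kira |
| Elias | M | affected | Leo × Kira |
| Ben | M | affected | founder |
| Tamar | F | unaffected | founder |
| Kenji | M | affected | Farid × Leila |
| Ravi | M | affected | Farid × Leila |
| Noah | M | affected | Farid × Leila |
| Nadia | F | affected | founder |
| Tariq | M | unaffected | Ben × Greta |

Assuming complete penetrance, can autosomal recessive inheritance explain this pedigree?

No

Under autosomal recessive, Greta (unaffected, female) cannot arise from Leo (affected) × Kira (affected).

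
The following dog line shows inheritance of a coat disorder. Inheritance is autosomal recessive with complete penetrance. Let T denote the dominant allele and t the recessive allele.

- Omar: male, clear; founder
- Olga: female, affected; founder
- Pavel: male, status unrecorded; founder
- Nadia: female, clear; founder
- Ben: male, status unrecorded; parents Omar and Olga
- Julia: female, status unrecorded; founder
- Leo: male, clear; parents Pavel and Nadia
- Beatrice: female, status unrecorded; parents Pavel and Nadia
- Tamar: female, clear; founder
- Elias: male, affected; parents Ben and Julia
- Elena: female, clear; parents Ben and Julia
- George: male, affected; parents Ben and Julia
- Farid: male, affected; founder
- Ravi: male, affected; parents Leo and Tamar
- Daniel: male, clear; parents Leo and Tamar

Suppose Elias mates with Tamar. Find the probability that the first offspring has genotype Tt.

Elias is affected, so Elias is tt.
Tamar is clear so carries T and passed t to Ravi (tt), so Tamar is Tt.
The cross gives 1/2 Tt : 1/2 tt, so P(offspring has genotype Tt) = 1/2.

1/2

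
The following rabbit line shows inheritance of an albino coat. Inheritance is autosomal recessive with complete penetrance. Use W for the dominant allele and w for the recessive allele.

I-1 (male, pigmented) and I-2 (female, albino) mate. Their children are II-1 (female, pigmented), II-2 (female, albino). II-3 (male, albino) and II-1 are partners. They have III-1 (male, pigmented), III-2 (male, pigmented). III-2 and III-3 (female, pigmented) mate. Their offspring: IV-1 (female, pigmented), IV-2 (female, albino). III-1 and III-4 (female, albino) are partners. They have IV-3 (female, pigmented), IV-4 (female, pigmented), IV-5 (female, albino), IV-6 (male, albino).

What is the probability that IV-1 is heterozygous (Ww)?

III-2 is pigmented so carries W and received w from II-3 (ww), so III-2 is Ww.
III-3 is pigmented so carries W and passed w to IV-2 (ww), so III-3 is Ww.
Their cross gives offspring ratios 1/4 WW : 1/2 Ww : 1/4 ww. Conditioning on IV-1 being pigmented, P(Ww) = 1/2 / 3/4 = 2/3.

2/3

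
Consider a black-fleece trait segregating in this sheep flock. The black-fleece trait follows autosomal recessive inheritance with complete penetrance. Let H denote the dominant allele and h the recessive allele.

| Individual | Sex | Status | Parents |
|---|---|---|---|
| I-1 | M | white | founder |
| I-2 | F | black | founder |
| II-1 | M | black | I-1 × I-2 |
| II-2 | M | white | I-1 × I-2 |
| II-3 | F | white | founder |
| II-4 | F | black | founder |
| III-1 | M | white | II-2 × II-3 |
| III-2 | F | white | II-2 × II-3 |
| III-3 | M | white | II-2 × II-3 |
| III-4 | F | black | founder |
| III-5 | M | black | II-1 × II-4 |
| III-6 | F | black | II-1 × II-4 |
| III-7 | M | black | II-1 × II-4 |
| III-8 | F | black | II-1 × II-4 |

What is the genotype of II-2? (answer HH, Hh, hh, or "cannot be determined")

From phenotype alone, II-2 is HH or Hh.
II-2 is white so carries H and received h from I-2 (hh), so II-2 is Hh.

Hh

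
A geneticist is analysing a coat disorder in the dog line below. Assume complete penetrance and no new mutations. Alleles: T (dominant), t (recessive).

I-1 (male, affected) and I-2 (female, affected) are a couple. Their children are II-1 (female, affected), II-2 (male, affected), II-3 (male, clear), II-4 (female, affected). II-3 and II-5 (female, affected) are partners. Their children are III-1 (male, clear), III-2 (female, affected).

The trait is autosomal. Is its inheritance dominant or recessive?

I-1 and I-2 are both affected yet have a clear child II-3. Under a recessive model two affected parents are homozygous and every child would be affected, so the trait cannot be recessive.

dominant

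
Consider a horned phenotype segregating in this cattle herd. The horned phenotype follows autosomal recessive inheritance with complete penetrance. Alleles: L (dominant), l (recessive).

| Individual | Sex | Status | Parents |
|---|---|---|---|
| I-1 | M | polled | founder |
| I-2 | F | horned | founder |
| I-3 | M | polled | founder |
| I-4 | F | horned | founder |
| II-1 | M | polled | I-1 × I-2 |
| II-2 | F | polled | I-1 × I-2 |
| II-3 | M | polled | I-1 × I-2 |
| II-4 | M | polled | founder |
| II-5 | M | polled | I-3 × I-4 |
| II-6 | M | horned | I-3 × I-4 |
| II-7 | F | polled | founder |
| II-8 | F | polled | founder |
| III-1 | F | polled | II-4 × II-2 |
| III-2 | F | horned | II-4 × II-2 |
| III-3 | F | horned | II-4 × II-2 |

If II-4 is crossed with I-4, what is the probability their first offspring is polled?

1/2

II-4 is polled so carries L and passed l to III-2 (ll), so II-4 is Ll.
I-4 is horned, so I-4 is ll.
The cross gives 1/2 Ll : 1/2 ll, so P(offspring is polled) = 1/2.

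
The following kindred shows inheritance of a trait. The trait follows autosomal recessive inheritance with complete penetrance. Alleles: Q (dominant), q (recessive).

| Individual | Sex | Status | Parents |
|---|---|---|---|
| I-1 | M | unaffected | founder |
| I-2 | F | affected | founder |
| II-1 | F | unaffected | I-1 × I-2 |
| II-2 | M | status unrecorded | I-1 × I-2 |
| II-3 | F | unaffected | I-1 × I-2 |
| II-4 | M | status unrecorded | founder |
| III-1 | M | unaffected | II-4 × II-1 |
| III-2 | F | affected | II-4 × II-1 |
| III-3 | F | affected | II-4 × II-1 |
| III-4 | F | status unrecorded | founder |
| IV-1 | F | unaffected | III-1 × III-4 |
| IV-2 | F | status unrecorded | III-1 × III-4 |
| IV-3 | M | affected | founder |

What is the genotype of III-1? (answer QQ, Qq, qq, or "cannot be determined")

III-1's phenotype allows QQ or Qq, and no parent or child forces a single allele at both positions; consistent genotype assignments exist with III-1 as QQ or Qq.

cannot be determined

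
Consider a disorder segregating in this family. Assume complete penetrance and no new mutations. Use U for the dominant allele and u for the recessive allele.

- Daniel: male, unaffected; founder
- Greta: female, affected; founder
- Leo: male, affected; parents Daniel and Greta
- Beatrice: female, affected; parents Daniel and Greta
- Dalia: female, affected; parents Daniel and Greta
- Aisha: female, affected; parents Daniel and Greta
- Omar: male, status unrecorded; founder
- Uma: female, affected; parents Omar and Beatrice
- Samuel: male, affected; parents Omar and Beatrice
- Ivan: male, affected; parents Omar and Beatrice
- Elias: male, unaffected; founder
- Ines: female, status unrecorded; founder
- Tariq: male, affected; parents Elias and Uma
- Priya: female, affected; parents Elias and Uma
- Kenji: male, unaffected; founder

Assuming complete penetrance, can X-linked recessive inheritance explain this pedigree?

No

Under X-linked recessive, Beatrice (affected, female) cannot arise from Daniel (unaffected) × Greta (affected).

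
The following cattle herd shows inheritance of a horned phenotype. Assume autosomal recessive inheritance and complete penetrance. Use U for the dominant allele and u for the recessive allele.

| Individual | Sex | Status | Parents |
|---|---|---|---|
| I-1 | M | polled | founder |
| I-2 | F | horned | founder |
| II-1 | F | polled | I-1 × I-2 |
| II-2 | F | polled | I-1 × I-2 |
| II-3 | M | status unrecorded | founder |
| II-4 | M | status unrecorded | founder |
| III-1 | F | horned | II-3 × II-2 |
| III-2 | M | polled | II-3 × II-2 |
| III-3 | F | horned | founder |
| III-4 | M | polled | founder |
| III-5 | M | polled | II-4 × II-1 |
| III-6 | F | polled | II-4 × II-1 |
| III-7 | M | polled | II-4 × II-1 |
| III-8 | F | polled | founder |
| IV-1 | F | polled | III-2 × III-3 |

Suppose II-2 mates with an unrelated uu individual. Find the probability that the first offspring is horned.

1/2

II-2 is polled so carries U and received u from I-2 (uu), so II-2 is Uu.
The cross gives 1/2 Uu : 1/2 uu, so P(offspring is horned) = 1/2.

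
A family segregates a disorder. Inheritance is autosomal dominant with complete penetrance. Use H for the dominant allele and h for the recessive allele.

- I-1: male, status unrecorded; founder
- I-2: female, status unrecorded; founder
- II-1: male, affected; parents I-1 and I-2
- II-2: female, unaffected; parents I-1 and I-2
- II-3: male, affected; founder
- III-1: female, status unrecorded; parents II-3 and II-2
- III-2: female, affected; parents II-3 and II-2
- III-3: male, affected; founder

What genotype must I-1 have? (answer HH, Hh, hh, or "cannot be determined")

cannot be determined

I-1's phenotype is unrecorded, and no parent or child forces a single allele at both positions; consistent genotype assignments exist with I-1 as Hh or hh.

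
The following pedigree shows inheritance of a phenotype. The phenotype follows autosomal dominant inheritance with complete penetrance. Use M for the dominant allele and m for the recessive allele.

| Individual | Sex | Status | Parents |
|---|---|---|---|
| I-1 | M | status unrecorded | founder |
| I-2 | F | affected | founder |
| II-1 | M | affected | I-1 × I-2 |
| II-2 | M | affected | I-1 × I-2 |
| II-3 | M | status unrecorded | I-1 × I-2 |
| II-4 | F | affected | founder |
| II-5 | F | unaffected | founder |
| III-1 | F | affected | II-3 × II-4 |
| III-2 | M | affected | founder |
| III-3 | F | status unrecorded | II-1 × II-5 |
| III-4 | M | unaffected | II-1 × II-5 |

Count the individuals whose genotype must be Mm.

1

Obligate heterozygotes: II-1 is affected so carries M and passed m to III-4 (mm), so II-1 is Mm.
Every other individual is either homozygous by phenotype or has at least one consistent homozygous assignment, so the count is 1.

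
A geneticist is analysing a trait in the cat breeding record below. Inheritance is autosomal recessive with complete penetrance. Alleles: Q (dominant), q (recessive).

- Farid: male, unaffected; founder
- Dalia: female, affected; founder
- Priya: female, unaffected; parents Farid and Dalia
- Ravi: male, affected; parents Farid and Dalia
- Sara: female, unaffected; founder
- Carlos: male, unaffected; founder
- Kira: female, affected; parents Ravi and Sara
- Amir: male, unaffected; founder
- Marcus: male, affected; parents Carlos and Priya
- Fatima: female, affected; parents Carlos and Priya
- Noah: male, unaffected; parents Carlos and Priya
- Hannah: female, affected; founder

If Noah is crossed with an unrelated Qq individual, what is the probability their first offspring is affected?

Carlos is unaffected so carries Q and passed q to Marcus (qq), so Carlos is Qq.
Priya is unaffected so carries Q and received q from Dalia (qq), so Priya is Qq.
Noah is an unaffected offspring of Carlos (Qq) × Priya (Qq), whose cross gives 1/4 QQ : 1/2 Qq : 1/4 qq; conditioning on being unaffected, Noah is QQ with probability 1/3, Qq with probability 2/3.
Summing over parental genotype combinations, P(offspring is affected) = 2/3·1/4 = 1/6.

1/6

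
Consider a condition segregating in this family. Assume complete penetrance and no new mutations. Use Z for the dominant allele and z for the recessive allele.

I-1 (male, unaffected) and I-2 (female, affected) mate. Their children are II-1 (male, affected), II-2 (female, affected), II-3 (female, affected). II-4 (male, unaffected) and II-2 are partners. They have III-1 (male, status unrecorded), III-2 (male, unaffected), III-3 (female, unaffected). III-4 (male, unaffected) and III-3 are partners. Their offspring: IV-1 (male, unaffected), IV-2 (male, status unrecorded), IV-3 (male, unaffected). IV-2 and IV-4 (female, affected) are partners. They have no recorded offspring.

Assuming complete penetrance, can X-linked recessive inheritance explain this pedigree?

No

Under X-linked recessive, II-2 (affected, female) cannot arise from I-1 (unaffected) × I-2 (affected).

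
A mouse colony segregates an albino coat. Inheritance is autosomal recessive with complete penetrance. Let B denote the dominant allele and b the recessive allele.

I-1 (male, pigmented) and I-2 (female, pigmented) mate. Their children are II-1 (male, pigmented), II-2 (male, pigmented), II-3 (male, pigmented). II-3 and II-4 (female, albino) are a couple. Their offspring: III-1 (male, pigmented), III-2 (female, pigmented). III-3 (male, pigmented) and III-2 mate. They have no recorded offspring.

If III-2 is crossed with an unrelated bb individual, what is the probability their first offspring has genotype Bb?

1/2

III-2 is pigmented so carries B and received b from II-4 (bb), so III-2 is Bb.
The cross gives 1/2 Bb : 1/2 bb, so P(offspring has genotype Bb) = 1/2.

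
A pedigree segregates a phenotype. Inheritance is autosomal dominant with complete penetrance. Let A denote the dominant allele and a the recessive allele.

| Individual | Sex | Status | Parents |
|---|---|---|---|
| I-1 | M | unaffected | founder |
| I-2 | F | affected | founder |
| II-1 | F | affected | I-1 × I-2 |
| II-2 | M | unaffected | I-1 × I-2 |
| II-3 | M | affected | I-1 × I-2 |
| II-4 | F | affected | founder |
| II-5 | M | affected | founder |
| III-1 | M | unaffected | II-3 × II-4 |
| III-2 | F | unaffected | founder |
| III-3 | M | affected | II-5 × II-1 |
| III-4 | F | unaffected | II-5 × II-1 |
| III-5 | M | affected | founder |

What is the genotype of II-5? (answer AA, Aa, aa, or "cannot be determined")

From phenotype alone, II-5 is AA or Aa.
II-5 is affected so carries A and passed a to III-4 (aa), so II-5 is Aa.

Aa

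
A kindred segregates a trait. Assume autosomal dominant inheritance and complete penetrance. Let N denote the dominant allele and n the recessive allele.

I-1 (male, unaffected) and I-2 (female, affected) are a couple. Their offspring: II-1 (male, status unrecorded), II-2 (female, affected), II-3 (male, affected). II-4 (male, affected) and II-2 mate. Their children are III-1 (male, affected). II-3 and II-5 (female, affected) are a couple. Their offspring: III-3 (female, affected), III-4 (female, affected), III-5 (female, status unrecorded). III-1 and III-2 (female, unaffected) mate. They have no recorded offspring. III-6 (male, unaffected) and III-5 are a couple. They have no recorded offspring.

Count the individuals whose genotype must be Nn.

Obligate heterozygotes: II-2 is affected so carries N and received n from I-1 (nn), so II-2 is Nn; II-3 is affected so carries N and received n from I-1 (nn), so II-3 is Nn.
Every other individual is either homozygous by phenotype or has at least one consistent homozygous assignment, so the count is 2.

2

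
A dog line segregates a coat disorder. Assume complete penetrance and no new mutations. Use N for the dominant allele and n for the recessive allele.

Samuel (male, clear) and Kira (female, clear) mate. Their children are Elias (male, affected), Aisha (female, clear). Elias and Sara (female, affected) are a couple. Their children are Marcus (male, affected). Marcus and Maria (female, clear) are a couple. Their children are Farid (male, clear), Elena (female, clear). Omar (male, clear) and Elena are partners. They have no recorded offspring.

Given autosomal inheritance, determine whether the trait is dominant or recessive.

recessive

Samuel and Kira are both clear yet have an affected child Elias. Under dominance, an affected child requires at least one affected parent, so the trait cannot be dominant.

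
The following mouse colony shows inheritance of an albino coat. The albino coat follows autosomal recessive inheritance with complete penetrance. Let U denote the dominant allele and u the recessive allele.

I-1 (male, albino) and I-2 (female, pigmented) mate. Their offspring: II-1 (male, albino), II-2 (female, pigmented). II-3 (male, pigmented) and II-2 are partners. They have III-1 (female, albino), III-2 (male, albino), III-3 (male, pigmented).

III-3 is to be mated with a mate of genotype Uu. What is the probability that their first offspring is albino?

1/6

II-3 is pigmented so carries U and passed u to III-1 (uu), so II-3 is Uu.
II-2 is pigmented so carries U and received u from I-1 (uu), so II-2 is Uu.
III-3 is a pigmented offspring of II-3 (Uu) × II-2 (Uu), whose cross gives 1/4 UU : 1/2 Uu : 1/4 uu; conditioning on being pigmented, III-3 is UU with probability 1/3, Uu with probability 2/3.
Summing over parental genotype combinations, P(offspring is albino) = 2/3·1/4 = 1/6.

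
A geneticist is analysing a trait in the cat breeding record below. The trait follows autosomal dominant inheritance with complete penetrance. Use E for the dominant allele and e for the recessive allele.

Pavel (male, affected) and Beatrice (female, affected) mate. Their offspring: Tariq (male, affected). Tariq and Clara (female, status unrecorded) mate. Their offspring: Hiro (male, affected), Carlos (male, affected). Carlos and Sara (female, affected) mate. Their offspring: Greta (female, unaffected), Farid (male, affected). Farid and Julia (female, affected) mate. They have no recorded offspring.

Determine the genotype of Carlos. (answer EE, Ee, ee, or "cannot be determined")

Ee

From phenotype alone, Carlos is EE or Ee.
Carlos is affected so carries E and passed e to Greta (ee), so Carlos is Ee.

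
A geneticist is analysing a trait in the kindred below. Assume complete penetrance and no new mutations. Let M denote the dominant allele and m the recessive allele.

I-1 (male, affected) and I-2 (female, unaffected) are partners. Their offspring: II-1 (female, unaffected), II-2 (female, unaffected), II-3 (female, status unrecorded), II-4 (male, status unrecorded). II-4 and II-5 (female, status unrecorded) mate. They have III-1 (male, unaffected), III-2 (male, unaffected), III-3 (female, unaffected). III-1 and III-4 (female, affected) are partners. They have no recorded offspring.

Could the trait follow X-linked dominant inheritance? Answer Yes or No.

Under X-linked dominant, II-1 (unaffected, female) cannot arise from I-1 (affected) × I-2 (unaffected).

No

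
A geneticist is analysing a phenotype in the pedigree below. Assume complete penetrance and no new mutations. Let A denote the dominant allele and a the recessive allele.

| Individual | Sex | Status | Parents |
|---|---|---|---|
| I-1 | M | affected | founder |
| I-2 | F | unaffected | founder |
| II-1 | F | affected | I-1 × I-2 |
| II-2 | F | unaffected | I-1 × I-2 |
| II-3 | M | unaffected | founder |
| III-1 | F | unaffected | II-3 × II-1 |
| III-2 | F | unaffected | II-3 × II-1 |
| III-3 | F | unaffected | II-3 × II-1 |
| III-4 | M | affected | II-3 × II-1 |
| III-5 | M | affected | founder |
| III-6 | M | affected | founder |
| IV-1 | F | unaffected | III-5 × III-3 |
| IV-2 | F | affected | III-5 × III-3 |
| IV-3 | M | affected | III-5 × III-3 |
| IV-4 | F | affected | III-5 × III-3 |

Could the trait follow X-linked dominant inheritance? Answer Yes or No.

No

Under X-linked dominant, II-2 (unaffected, female) cannot arise from I-1 (affected) × I-2 (unaffected).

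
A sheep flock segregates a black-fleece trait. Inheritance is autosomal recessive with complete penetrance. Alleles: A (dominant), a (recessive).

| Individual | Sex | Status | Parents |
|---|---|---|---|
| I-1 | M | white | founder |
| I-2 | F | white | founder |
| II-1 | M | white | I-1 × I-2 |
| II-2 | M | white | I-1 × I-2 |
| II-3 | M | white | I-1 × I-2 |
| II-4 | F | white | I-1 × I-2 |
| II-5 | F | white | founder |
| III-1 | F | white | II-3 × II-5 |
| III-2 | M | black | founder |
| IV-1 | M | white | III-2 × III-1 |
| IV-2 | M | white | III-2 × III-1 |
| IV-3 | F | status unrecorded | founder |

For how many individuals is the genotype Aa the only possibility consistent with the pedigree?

2

Obligate heterozygotes: IV-1 is white so carries A and received a from III-2 (aa), so IV-1 is Aa; IV-2 is white so carries A and received a from III-2 (aa), so IV-2 is Aa.
Every other individual is either homozygous by phenotype or has at least one consistent homozygous assignment, so the count is 2.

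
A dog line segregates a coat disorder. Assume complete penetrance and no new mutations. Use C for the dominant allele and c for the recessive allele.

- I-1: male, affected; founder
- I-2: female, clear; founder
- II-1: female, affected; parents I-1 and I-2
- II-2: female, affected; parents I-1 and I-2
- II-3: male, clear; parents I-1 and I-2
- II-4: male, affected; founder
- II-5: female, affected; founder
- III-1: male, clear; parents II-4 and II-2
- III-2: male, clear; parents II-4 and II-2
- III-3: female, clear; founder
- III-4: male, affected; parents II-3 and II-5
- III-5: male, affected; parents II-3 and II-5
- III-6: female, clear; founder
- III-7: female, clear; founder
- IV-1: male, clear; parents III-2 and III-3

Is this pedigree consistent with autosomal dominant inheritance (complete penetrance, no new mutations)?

A consistent assignment under autosomal dominant exists: I-1 Cc, I-2 cc, II-1 Cc, II-2 Cc, II-3 cc, II-4 Cc, II-5 CC, III-1 cc, III-2 cc, III-3 cc, III-4 Cc, III-5 Cc, III-6 cc, III-7 cc, IV-1 cc.
In this assignment every recorded phenotype matches its genotype and every non-founder's genotype is obtainable from its parents' genotypes, so the pedigree is consistent.

Yes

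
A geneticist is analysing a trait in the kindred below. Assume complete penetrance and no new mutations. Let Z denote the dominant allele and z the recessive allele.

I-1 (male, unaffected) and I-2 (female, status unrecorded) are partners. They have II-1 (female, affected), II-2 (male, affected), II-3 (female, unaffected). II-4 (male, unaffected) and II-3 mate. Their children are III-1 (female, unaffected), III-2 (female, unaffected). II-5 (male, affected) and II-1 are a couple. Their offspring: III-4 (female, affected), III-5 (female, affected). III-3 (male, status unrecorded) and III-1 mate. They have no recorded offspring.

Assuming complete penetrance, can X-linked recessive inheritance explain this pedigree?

Under X-linked recessive, II-1 (affected, female) cannot arise from I-1 (unaffected) × I-2 (unrecorded).

No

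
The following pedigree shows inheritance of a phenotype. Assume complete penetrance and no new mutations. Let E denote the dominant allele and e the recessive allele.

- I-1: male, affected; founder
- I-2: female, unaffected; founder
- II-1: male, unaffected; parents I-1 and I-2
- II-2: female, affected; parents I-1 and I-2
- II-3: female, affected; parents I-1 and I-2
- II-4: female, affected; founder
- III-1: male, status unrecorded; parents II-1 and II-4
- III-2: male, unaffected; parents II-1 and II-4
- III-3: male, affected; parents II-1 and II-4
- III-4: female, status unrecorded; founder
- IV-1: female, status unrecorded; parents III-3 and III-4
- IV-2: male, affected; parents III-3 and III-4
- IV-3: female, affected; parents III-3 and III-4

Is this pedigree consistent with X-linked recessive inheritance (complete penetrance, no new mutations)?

No

Under X-linked recessive, III-2 (unaffected, male) cannot arise from II-1 (unaffected) × II-4 (affected).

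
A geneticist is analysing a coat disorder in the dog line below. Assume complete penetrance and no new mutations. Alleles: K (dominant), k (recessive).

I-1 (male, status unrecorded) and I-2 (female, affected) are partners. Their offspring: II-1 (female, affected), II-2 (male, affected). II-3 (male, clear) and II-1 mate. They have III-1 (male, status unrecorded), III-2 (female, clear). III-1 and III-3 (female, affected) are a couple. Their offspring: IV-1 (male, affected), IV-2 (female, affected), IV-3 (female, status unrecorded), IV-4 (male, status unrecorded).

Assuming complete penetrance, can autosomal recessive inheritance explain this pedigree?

Yes

A consistent assignment under autosomal recessive exists: I-1 Kk, I-2 kk, II-1 kk, II-2 kk, II-3 KK, III-1 Kk, III-2 Kk, III-3 kk, IV-1 kk, IV-2 kk, IV-3 Kk, IV-4 Kk.
In this assignment every recorded phenotype matches its genotype and every non-founder's genotype is obtainable from its parents' genotypes, so the pedigree is consistent.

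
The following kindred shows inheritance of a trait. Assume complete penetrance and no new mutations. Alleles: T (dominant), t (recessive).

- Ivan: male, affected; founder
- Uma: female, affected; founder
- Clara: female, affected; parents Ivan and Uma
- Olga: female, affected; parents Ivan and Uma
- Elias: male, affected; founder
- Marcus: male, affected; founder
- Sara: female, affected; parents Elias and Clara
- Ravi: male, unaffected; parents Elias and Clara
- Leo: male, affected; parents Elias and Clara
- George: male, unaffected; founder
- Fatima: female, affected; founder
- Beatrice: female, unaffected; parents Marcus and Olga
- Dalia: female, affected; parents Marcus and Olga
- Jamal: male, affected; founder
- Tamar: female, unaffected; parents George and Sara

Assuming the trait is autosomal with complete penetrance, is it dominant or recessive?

Elias and Clara are both affected yet have an unaffected child Ravi. Under a recessive model two affected parents are homozygous and every child would be affected, so the trait cannot be recessive.

dominant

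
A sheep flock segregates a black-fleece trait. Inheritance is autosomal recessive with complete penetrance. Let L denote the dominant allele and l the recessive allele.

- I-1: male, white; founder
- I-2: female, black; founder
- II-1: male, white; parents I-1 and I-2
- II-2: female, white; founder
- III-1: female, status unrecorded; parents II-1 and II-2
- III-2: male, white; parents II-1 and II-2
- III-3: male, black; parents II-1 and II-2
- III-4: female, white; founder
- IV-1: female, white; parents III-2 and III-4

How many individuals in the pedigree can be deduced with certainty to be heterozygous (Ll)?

2

Obligate heterozygotes: II-1 is white so carries L and received l from I-2 (ll), so II-1 is Ll; II-2 is white so carries L and passed l to III-3 (ll), so II-2 is Ll.
Every other individual is either homozygous by phenotype or has at least one consistent homozygous assignment, so the count is 2.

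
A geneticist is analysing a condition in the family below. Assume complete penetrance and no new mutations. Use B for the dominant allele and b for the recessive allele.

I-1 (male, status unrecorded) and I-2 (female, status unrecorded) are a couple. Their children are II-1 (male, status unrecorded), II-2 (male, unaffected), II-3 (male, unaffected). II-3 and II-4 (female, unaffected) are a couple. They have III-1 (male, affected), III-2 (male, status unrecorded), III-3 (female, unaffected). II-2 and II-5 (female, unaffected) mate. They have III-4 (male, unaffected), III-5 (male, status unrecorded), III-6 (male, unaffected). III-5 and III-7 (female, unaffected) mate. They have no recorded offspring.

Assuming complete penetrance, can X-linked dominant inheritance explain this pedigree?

Under X-linked dominant, III-1 (affected, male) cannot arise from II-3 (unaffected) × II-4 (unaffected).

No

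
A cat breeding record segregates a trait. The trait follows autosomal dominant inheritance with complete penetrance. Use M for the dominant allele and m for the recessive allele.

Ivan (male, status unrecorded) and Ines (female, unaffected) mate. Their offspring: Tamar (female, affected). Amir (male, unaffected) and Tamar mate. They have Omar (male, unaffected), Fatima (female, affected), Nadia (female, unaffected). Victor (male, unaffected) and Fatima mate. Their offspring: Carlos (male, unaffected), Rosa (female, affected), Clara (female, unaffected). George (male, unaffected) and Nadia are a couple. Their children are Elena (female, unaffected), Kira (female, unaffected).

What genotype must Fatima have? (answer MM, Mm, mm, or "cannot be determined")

From phenotype alone, Fatima is MM or Mm.
Fatima is affected so carries M and received m from Amir (mm), so Fatima is Mm.

Mm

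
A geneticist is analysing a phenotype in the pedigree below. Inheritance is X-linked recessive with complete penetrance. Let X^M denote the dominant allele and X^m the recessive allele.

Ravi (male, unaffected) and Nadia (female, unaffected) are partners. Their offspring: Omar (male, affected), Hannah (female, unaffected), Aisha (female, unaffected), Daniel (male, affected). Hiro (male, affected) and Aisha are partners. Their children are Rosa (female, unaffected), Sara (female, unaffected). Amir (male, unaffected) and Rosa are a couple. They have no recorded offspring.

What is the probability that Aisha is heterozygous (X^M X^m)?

Ravi is unaffected, so Ravi is X^M Y.
Nadia is unaffected so carries M and passed m to Omar (X^m Y), so Nadia is X^M X^m.
Their cross gives offspring ratios 1/2 X^M X^M : 1/2 X^M X^m. Conditioning on Aisha being unaffected, P(X^M X^m) = 1/2 / 1 = 1/2 before taking Aisha's own offspring into account.
Hiro is affected, so Hiro is X^m Y.
Now use Aisha's offspring. Probability of each recorded status — unaffected daughter Rosa: 1/2 if Aisha is X^M X^m, 1 if X^M X^M; unaffected daughter Sara: 1/2 if Aisha is X^M X^m, 1 if X^M X^M.
Bayes: P(X^M X^m) = 1/2·1/4 / (1/2·1/4 + 1/2·1) = 1/5.

1/5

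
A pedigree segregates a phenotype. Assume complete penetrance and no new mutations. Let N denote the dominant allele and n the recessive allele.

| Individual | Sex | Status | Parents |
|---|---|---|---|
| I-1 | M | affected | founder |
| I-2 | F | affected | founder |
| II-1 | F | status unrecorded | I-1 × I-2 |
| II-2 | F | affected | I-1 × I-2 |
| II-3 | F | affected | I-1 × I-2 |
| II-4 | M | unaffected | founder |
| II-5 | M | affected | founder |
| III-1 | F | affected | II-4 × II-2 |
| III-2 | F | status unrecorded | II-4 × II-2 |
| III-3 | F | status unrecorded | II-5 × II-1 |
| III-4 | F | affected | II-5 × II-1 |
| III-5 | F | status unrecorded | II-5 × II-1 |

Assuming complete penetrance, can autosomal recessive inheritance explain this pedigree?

Yes

A consistent assignment under autosomal recessive exists: I-1 nn, I-2 nn, II-1 nn, II-2 nn, II-3 nn, II-4 Nn, II-5 nn, III-1 nn, III-2 Nn, III-3 nn, III-4 nn, III-5 nn.
In this assignment every recorded phenotype matches its genotype and every non-founder's genotype is obtainable from its parents' genotypes, so the pedigree is consistent.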